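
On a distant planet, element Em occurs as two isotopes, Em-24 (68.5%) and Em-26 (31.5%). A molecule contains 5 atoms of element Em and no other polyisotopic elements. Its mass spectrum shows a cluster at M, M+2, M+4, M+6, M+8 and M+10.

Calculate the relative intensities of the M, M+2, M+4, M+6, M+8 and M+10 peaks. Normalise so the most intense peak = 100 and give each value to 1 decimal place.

43.5 : 100.0 : 92.0 : 42.3 : 9.7 : 0.9

The 5 Em atoms are independent, so intensities follow the terms of (0.685 + 0.315)^5.
P(M) = 0.685^5 = 0.150818
P(M+2) = 5 × 0.685^4 × 0.315^1 = 0.346771
P(M+4) = 10 × 0.685^3 × 0.315^2 = 0.318928
P(M+6) = 10 × 0.685^2 × 0.315^3 = 0.146660
P(M+8) = 5 × 0.685^1 × 0.315^4 = 0.033721
P(M+10) = 0.315^5 = 0.003101
The M+2 peak is largest (0.346771); scaling to 100 gives 43.5 : 100.0 : 92.0 : 42.3 : 9.7 : 0.9.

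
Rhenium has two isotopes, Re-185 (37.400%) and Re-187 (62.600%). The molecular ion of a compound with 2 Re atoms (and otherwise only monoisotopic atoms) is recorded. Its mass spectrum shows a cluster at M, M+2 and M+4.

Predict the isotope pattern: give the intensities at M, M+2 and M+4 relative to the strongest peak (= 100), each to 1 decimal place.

29.9 : 100.0 : 83.7

The 2 Re atoms are independent, so intensities follow the terms of (0.37400 + 0.62600)^2.
P(M) = 0.37400^2 = 0.139876
P(M+2) = 2 × 0.37400^1 × 0.62600^1 = 0.468248
P(M+4) = 0.62600^2 = 0.391876
The M+2 peak is largest (0.468248); scaling to 100 gives 29.9 : 100.0 : 83.7.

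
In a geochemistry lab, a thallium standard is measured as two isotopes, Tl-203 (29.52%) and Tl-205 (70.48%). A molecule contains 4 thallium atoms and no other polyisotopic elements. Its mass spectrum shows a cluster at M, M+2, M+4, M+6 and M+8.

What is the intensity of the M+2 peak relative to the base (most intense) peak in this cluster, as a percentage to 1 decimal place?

17.5%

(0.2952 + 0.7048)^4 gives M 0.0076, M+2 0.0725, M+4 0.2597, M+6 0.4134, M+8 0.2468; the largest is M+6.
P(M+6) = C(4,3) × 0.2952^1 × 0.7048^3 = 4 × 0.2952 × 0.35010449 = 0.413403 (base)
P(M+2) = C(4,1) × 0.2952^3 × 0.7048^1 = 4 × 0.02572463 × 0.7048 = 0.072523
Relative intensity = 0.072523 / 0.413403 × 100 = 17.5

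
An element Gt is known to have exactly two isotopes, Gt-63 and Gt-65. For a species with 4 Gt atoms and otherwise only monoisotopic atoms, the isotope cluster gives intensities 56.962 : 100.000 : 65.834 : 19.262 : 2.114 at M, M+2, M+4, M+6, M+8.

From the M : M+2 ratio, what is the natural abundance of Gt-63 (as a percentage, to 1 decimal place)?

69.5%

Let p = fractional abundance of Gt-63. I(M+2)/I(M) = [C(4,1)·p^3·(1−p)] / p^4 = 4·(1−p)/p = 100.000/56.962 = 1.7556
(1−p)/p = 1.7556/4 = 0.4389  ⇒  p = 1/(1 + 0.4389) = 0.6950
Gt-63: 69.5%, Gt-65: 30.5%.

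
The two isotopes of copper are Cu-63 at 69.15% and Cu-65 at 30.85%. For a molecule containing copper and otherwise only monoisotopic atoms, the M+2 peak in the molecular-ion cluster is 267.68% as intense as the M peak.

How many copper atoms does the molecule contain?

6

For n independent Cu atoms, I(M+2)/I(M) = n · (abundance Cu-65) / (abundance Cu-63) = n · 0.3085/0.6915.
n = 2.6768 × 0.6915/0.3085 = 6.00 ≈ 6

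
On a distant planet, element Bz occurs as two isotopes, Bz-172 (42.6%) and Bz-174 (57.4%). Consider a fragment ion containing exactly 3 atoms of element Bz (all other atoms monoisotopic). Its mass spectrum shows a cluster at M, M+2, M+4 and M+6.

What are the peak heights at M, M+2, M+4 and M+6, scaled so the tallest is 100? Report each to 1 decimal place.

18.4 : 74.2 : 100.0 : 44.9

The 3 Bz atoms are independent, so intensities follow the terms of (0.426 + 0.574)^3.
P(M) = 0.426^3 = 0.077309
P(M+2) = 3 × 0.426^2 × 0.574^1 = 0.312502
P(M+4) = 3 × 0.426^1 × 0.574^2 = 0.421070
P(M+6) = 0.574^3 = 0.189119
The M+4 peak is largest (0.421070); scaling to 100 gives 18.4 : 74.2 : 100.0 : 44.9.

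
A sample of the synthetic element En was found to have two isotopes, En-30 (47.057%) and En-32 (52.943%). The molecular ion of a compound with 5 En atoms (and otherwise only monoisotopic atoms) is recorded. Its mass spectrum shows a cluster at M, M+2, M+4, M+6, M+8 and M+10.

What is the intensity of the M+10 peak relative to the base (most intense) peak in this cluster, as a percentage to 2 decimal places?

12.66%

Term probabilities: M 0.0231, M+2 0.1298, M+4 0.2921, M+6 0.3286, M+8 0.1849, M+10 0.0416. Base peak = M+6.
P(M+6) = C(5,3) × 0.47057^2 × 0.52943^3 = 10 × 0.22143612 × 0.14839718 = 0.328605 (base)
P(M+10) = C(5,5) × 0.47057^0 × 0.52943^5 = 1 × 1.0000 × 0.04159515 = 0.041595
Relative intensity = 0.041595 / 0.328605 × 100 = 12.66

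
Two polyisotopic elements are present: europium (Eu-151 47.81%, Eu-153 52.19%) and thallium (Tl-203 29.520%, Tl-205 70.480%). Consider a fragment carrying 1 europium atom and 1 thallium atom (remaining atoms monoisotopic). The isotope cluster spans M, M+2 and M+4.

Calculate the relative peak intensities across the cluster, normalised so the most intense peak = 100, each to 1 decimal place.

28.7 : 100.0 : 74.9

Europium pattern (n=1): 0.4781 : 0.5219
Thallium pattern (n=1): 0.2952 : 0.7048
Convolve the two distributions (both contribute in 2-u steps):
  M: 0.4781×0.2952 = 0.141135
  M+2: 0.4781×0.7048 + 0.5219×0.2952 = 0.491030
  M+4: 0.5219×0.7048 = 0.367835
Scale to base peak (0.491030) = 100: 28.7 : 100.0 : 74.9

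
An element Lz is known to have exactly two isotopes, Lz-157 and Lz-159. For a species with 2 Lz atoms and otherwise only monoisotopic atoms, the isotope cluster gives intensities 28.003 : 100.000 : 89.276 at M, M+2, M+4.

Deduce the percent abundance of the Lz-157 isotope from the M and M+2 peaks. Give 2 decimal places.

35.90%

Let p = fractional abundance of Lz-157. I(M+2)/I(M) = [C(2,1)·p^1·(1−p)] / p^2 = 2·(1−p)/p = 100.000/28.003 = 3.5710
(1−p)/p = 3.5710/2 = 1.7855  ⇒  p = 1/(1 + 1.7855) = 0.3590
Lz-157: 35.90%, Lz-159: 64.10%.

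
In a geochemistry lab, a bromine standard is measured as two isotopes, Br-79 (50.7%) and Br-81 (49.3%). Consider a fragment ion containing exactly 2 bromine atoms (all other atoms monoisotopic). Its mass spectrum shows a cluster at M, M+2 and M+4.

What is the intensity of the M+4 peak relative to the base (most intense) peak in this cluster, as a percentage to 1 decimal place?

48.6%

Term probabilities: M 0.2570, M+2 0.4999, M+4 0.2430. Base peak = M+2.
P(M+2) = C(2,1) × 0.507^1 × 0.493^1 = 2 × 0.5070 × 0.4930 = 0.499902 (base)
P(M+4) = C(2,2) × 0.507^0 × 0.493^2 = 1 × 1.0000 × 0.243049 = 0.243049
Relative intensity = 0.243049 / 0.499902 × 100 = 48.6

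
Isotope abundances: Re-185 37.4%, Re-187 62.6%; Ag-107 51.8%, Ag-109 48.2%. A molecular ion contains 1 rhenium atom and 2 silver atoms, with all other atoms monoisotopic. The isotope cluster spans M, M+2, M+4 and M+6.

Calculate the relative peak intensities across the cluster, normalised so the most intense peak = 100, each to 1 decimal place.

Rhenium pattern (n=1): 0.3740 : 0.6260
Silver pattern (n=2): 0.268324 : 0.499352 : 0.232324
Convolve the two distributions (both contribute in 2-u steps):
  M: 0.3740×0.268324 = 0.100353
  M+2: 0.3740×0.499352 + 0.6260×0.268324 = 0.354728
  M+4: 0.3740×0.232324 + 0.6260×0.499352 = 0.399484
  M+6: 0.6260×0.232324 = 0.145435
Scale to base peak (0.399484) = 100: 25.1 : 88.8 : 100.0 : 36.4

25.1 : 88.8 : 100.0 : 36.4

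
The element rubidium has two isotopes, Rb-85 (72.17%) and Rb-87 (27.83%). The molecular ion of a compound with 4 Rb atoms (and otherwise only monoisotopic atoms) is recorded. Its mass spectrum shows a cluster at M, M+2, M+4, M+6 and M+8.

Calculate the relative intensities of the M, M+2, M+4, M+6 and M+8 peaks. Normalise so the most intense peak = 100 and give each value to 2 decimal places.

Each Rb atom is independently Rb-85 (p = 0.7217) or Rb-87 (q = 0.2783); the cluster is the binomial expansion (p + q)^4.
P(M) = 0.7217^4 = 0.271286
P(M+2) = 4 × 0.7217^3 × 0.2783^1 = 0.418450
P(M+4) = 6 × 0.7217^2 × 0.2783^2 = 0.242042
P(M+6) = 4 × 0.7217^1 × 0.2783^3 = 0.062224
P(M+8) = 0.2783^4 = 0.005999
The M+2 peak is largest (0.418450); scaling to 100 gives 64.83 : 100.00 : 57.84 : 14.87 : 1.43.

64.83 : 100.00 : 57.84 : 14.87 : 1.43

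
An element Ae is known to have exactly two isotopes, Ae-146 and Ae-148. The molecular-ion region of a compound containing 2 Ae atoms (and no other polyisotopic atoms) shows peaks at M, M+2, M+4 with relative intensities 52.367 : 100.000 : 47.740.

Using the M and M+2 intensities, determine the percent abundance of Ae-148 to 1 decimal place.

48.8%

Write p for the Ae-146 fraction. I(M+2)/I(M) = [C(2,1)·p^1·(1−p)] / p^2 = 2·(1−p)/p = 100.000/52.367 = 1.9096
(1−p)/p = 1.9096/2 = 0.9548  ⇒  p = 1/(1 + 0.9548) = 0.5116
Ae-146: 51.2%, Ae-148: 48.8%.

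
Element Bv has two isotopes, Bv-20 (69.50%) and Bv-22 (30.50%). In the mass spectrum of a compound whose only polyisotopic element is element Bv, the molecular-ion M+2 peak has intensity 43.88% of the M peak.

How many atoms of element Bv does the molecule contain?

With n Bv atoms, P(M+2)/P(M) = C(n,1)·p^(n−1)q / p^n = n·q/p = n · 0.3050/0.6950.
n = 0.4388 × 0.6950/0.3050 = 1.00 ≈ 1

1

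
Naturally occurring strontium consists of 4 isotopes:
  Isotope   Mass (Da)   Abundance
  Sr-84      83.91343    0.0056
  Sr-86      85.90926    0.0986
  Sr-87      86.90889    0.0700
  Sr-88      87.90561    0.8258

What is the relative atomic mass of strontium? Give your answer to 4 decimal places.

Average mass = Σ (abundance × isotope mass) = 0.0056 × 83.91343 + 0.0986 × 85.90926 + 0.0700 × 86.90889 + 0.8258 × 87.90561
= 0.469915 + 8.470653 + 6.083622 + 72.592453 = 87.616643 Da

87.6166 Da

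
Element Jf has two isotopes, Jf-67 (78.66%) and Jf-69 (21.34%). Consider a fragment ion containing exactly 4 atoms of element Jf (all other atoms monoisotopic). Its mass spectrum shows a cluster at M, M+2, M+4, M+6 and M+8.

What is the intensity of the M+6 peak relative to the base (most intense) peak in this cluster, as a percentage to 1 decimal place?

Term probabilities: M 0.3828, M+2 0.4154, M+4 0.1691, M+6 0.0306, M+8 0.0021. Base peak = M+2.
P(M+2) = C(4,1) × 0.7866^3 × 0.2134^1 = 4 × 0.48670054 × 0.2134 = 0.415448 (base)
P(M+6) = C(4,3) × 0.7866^1 × 0.2134^3 = 4 × 0.7866 × 0.00971814 = 0.030577
Relative intensity = 0.030577 / 0.415448 × 100 = 7.4

7.4%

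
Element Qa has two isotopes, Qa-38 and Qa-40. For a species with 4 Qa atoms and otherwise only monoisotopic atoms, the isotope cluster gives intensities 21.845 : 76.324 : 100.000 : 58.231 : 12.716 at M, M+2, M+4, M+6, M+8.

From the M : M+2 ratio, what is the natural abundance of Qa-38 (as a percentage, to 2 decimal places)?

Write p for the Qa-38 fraction. I(M+2)/I(M) = [C(4,1)·p^3·(1−p)] / p^4 = 4·(1−p)/p = 76.324/21.845 = 3.4939
(1−p)/p = 3.4939/4 = 0.8735  ⇒  p = 1/(1 + 0.8735) = 0.5338
Qa-38: 53.38%, Qa-40: 46.62%.

53.38%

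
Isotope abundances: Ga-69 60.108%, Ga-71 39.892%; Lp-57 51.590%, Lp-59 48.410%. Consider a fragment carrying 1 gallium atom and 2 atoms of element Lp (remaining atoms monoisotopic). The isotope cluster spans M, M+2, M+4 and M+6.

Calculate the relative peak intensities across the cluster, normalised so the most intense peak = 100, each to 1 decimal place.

39.4 : 100.0 : 83.7 : 23.0

Gallium pattern (n=1): 0.60108 : 0.39892
Element Lp pattern (n=2): 0.26615281 : 0.49949438 : 0.23435281
Convolve the two distributions (both contribute in 2-u steps):
  M: 0.60108×0.26615281 = 0.159979
  M+2: 0.60108×0.49949438 + 0.39892×0.26615281 = 0.406410
  M+4: 0.60108×0.23435281 + 0.39892×0.49949438 = 0.340123
  M+6: 0.39892×0.23435281 = 0.093488
Scale to base peak (0.406410) = 100: 39.4 : 100.0 : 83.7 : 23.0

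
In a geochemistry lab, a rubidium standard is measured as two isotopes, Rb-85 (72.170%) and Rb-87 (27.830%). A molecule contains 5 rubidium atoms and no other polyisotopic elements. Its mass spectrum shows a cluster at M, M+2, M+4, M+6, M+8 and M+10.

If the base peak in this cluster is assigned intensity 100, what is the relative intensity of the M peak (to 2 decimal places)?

51.86

Binomial terms of (0.72170 + 0.27830)^5: M 0.1958, M+2 0.3775, M+4 0.2911, M+6 0.1123, M+8 0.0216, M+10 0.0017 → M+2 is the base peak.
P(M+2) = C(5,1) × 0.72170^4 × 0.27830^1 = 5 × 0.27128565 × 0.2783 = 0.377494 (base)
P(M) = C(5,0) × 0.72170^5 × 0.27830^0 = 1 × 0.19578685 × 1.0000 = 0.195787
Relative intensity = 0.195787 / 0.377494 × 100 = 51.86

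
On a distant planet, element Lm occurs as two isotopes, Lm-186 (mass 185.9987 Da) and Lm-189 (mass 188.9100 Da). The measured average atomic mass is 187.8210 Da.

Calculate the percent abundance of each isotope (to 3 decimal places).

Lm-186: 37.406%, Lm-189: 62.594%

Let x be the fractional abundance of Lm-186; then Lm-189 has abundance 1 − x.
185.9987·x + 188.9100·(1 − x) = 187.8210
(185.9987 − 188.9100)·x = 187.8210 − 188.9100
x = -1.0890 / -2.9113 = 0.37406 → 37.406% Lm-186, 62.594% Lm-189.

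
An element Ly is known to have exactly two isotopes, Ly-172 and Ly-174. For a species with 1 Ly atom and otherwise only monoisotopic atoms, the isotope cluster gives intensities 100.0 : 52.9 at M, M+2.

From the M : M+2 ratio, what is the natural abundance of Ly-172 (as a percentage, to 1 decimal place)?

Let p = fractional abundance of Ly-172. I(M+2)/I(M) = [C(1,1)·p^0·(1−p)] / p^1 = 1·(1−p)/p = 52.9/100.0 = 0.5290
(1−p)/p = 0.5290/1 = 0.5290  ⇒  p = 1/(1 + 0.5290) = 0.6540
Ly-172: 65.4%, Ly-174: 34.6%.

65.4%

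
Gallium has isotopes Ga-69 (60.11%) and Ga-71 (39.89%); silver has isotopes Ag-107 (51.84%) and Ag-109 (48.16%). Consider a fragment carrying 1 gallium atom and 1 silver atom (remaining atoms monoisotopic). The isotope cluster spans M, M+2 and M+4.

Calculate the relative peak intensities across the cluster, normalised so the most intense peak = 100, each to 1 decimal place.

Gallium pattern (n=1): 0.6011 : 0.3989
Silver pattern (n=1): 0.5184 : 0.4816
Convolve the two distributions (both contribute in 2-u steps):
  M: 0.6011×0.5184 = 0.311610
  M+2: 0.6011×0.4816 + 0.3989×0.5184 = 0.496280
  M+4: 0.3989×0.4816 = 0.192110
Scale to base peak (0.496280) = 100: 62.8 : 100.0 : 38.7

62.8 : 100.0 : 38.7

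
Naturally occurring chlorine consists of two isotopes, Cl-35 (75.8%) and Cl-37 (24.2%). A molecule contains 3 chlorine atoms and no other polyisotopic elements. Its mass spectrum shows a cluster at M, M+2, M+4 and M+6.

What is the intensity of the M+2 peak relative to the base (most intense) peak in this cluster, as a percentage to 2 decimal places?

Term probabilities: M 0.4355, M+2 0.4171, M+4 0.1332, M+6 0.0142. Base peak = M.
P(M) = C(3,0) × 0.758^3 × 0.242^0 = 1 × 0.43551951 × 1.0000 = 0.435520 (base)
P(M+2) = C(3,1) × 0.758^2 × 0.242^1 = 3 × 0.574564 × 0.2420 = 0.417133
Relative intensity = 0.417133 / 0.435520 × 100 = 95.78

95.78%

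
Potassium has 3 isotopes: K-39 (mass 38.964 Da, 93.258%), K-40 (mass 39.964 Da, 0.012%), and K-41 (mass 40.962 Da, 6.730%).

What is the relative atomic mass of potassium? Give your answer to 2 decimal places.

39.10 Da

Weight each isotope mass by its fractional abundance: 0.93258 × 38.964 + 0.00012 × 39.964 + 0.06730 × 40.962
= 36.3370 + 0.0048 + 2.7567 = 39.0985 Da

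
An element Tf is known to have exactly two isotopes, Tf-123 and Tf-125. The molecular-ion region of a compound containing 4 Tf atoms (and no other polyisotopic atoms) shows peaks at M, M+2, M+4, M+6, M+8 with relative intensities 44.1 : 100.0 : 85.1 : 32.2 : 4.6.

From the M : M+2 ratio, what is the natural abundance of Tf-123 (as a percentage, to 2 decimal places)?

63.82%

Write p for the Tf-123 fraction. I(M+2)/I(M) = [C(4,1)·p^3·(1−p)] / p^4 = 4·(1−p)/p = 100.0/44.1 = 2.2676
(1−p)/p = 2.2676/4 = 0.5669  ⇒  p = 1/(1 + 0.5669) = 0.6382
Tf-123: 63.82%, Tf-125: 36.18%.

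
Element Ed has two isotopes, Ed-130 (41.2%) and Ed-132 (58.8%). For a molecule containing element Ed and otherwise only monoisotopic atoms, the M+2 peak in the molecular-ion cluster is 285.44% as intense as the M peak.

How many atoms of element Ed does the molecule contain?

2

The M+2/M ratio from n Ed atoms is n · q/p = n · 0.588/0.412.
n = 2.8544 × 0.412/0.588 = 2.00 ≈ 2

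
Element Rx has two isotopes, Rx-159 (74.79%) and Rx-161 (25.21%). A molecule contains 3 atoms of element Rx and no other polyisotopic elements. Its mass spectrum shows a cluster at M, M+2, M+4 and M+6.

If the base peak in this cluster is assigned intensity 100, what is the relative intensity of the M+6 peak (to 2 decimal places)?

3.79

Term probabilities: M 0.4183, M+2 0.4230, M+4 0.1426, M+6 0.0160. Base peak = M+2.
P(M+2) = C(3,1) × 0.7479^2 × 0.2521^1 = 3 × 0.55935441 × 0.2521 = 0.423040 (base)
P(M+6) = C(3,3) × 0.7479^0 × 0.2521^3 = 1 × 1.0000 × 0.01602207 = 0.016022
Relative intensity = 0.016022 / 0.423040 × 100 = 3.79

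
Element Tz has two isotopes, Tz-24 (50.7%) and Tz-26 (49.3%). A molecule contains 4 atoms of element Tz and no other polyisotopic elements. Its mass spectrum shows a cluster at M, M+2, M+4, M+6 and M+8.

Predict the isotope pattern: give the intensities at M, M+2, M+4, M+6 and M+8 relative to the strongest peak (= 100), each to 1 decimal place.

The 4 Tz atoms are independent, so intensities follow the terms of (0.507 + 0.493)^4.
P(M) = 0.507^4 = 0.066074
P(M+2) = 4 × 0.507^3 × 0.493^1 = 0.256999
P(M+4) = 6 × 0.507^2 × 0.493^2 = 0.374853
P(M+6) = 4 × 0.507^1 × 0.493^3 = 0.243001
P(M+8) = 0.493^4 = 0.059073
The M+4 peak is largest (0.374853); scaling to 100 gives 17.6 : 68.6 : 100.0 : 64.8 : 15.8.

17.6 : 68.6 : 100.0 : 64.8 : 15.8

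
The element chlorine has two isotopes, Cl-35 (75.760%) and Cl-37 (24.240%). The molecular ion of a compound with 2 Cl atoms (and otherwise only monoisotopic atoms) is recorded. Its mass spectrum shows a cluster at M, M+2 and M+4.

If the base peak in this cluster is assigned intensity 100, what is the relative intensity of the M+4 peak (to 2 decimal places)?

(0.75760 + 0.24240)^2 gives M 0.5740, M+2 0.3673, M+4 0.0588; the largest is M.
P(M) = C(2,0) × 0.75760^2 × 0.24240^0 = 1 × 0.57395776 × 1.0000 = 0.573958 (base)
P(M+4) = C(2,2) × 0.75760^0 × 0.24240^2 = 1 × 1.0000 × 0.05875776 = 0.058758
Relative intensity = 0.058758 / 0.573958 × 100 = 10.24

10.24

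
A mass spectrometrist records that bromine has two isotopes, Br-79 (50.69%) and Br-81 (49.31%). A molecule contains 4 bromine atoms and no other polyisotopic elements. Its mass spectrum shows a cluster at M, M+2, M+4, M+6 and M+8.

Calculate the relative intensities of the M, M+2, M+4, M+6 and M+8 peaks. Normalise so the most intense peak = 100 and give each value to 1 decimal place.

17.6 : 68.5 : 100.0 : 64.9 : 15.8

Each Br atom is independently Br-79 (p = 0.5069) or Br-81 (q = 0.4931); the cluster is the binomial expansion (p + q)^4.
P(M) = 0.5069^4 = 0.066022
P(M+2) = 4 × 0.5069^3 × 0.4931^1 = 0.256899
P(M+4) = 6 × 0.5069^2 × 0.4931^2 = 0.374857
P(M+6) = 4 × 0.5069^1 × 0.4931^3 = 0.243101
P(M+8) = 0.4931^4 = 0.059121
The M+4 peak is largest (0.374857); scaling to 100 gives 17.6 : 68.5 : 100.0 : 64.9 : 15.8.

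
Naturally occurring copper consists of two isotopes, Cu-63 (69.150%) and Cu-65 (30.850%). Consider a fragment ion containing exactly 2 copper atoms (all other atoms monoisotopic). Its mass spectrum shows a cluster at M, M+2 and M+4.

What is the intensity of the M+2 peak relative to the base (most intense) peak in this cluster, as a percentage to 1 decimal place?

Term probabilities: M 0.4782, M+2 0.4267, M+4 0.0952. Base peak = M.
P(M) = C(2,0) × 0.69150^2 × 0.30850^0 = 1 × 0.47817225 × 1.0000 = 0.478172 (base)
P(M+2) = C(2,1) × 0.69150^1 × 0.30850^1 = 2 × 0.6915 × 0.3085 = 0.426656
Relative intensity = 0.426656 / 0.478172 × 100 = 89.2

89.2%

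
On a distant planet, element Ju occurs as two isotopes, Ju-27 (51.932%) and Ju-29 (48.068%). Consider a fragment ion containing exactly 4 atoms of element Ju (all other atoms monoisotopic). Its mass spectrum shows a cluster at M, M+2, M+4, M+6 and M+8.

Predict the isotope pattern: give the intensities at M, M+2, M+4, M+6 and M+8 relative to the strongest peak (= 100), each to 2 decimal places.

19.45 : 72.03 : 100.00 : 61.71 : 14.28

The 4 Ju atoms are independent, so intensities follow the terms of (0.51932 + 0.48068)^4.
P(M) = 0.51932^4 = 0.072734
P(M+2) = 4 × 0.51932^3 × 0.48068^1 = 0.269291
P(M+4) = 6 × 0.51932^2 × 0.48068^2 = 0.373881
P(M+6) = 4 × 0.51932^1 × 0.48068^3 = 0.230708
P(M+8) = 0.48068^4 = 0.053386
The M+4 peak is largest (0.373881); scaling to 100 gives 19.45 : 72.03 : 100.00 : 61.71 : 14.28.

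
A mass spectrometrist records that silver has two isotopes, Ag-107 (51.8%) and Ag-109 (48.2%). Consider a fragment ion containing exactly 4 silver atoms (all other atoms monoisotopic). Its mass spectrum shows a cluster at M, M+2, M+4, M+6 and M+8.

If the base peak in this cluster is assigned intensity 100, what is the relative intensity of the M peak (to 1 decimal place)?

19.2

(0.518 + 0.482)^4 gives M 0.0720, M+2 0.2680, M+4 0.3740, M+6 0.2320, M+8 0.0540; the largest is M+4.
P(M+4) = C(4,2) × 0.518^2 × 0.482^2 = 6 × 0.268324 × 0.232324 = 0.374029 (base)
P(M) = C(4,0) × 0.518^4 × 0.482^0 = 1 × 0.07199777 × 1.0000 = 0.071998
Relative intensity = 0.071998 / 0.374029 × 100 = 19.2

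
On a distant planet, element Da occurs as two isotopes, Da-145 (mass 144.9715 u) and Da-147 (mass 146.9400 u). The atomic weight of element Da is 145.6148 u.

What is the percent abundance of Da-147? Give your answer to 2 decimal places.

32.68%

Writing the weighted mean with unknown fraction x of Da-145:
144.9715·x + 146.9400·(1 − x) = 145.6148
(144.9715 − 146.9400)·x = 145.6148 − 146.9400
x = -1.3252 / -1.9685 = 0.67320 → 67.32% Da-145, 32.68% Da-147.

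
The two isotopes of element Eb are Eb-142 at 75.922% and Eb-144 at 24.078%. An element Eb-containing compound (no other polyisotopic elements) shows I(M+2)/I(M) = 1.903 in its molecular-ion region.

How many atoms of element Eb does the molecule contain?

The M+2/M ratio from n Eb atoms is n · q/p = n · 0.24078/0.75922.
n = 1.903 × 0.75922/0.24078 = 6.00 ≈ 6

6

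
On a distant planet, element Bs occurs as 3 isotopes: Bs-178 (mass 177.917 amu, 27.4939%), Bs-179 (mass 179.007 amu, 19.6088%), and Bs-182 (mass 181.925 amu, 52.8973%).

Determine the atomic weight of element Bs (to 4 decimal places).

180.2509 amu

Ar = Σ fᵢ·mᵢ = 0.274939 × 177.917 + 0.196088 × 179.007 + 0.528973 × 181.925
= 48.91632 + 35.10112 + 96.23341 = 180.25085 amu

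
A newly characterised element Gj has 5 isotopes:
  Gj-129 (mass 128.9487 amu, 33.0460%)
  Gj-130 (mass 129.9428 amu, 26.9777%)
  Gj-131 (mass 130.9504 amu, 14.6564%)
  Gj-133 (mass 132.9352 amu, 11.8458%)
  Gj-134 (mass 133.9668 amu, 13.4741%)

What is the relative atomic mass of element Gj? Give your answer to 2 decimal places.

Weight each isotope mass by its fractional abundance: 0.330460 × 128.9487 + 0.269777 × 129.9428 + 0.146564 × 130.9504 + 0.118458 × 132.9352 + 0.134741 × 133.9668
= 42.61239 + 35.05558 + 19.19261 + 15.74724 + 18.05082 = 130.65864 amu

130.66 amu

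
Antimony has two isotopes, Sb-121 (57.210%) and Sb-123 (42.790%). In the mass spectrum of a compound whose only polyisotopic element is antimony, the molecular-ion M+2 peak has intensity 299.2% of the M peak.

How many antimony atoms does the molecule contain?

4

With n Sb atoms, P(M+2)/P(M) = C(n,1)·p^(n−1)q / p^n = n·q/p = n · 0.42790/0.57210.
n = 2.992 × 0.57210/0.42790 = 4.00 ≈ 4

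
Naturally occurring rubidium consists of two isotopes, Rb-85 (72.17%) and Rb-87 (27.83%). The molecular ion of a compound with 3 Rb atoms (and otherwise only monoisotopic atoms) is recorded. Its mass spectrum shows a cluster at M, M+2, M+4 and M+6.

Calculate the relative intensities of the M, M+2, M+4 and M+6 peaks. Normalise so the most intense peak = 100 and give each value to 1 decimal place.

86.4 : 100.0 : 38.6 : 5.0

Each Rb atom is independently Rb-85 (p = 0.7217) or Rb-87 (q = 0.2783); the cluster is the binomial expansion (p + q)^3.
P(M) = 0.7217^3 = 0.375898
P(M+2) = 3 × 0.7217^2 × 0.2783^1 = 0.434858
P(M+4) = 3 × 0.7217^1 × 0.2783^2 = 0.167689
P(M+6) = 0.2783^3 = 0.021555
The M+2 peak is largest (0.434858); scaling to 100 gives 86.4 : 100.0 : 38.6 : 5.0.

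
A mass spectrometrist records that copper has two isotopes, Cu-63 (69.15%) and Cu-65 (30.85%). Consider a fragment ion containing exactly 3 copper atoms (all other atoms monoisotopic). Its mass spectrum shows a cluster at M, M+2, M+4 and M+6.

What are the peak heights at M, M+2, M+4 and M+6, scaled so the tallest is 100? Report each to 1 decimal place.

Expanding (0.6915 + 0.3085)^3:
P(M) = 0.6915^3 = 0.330656
P(M+2) = 3 × 0.6915^2 × 0.3085^1 = 0.442548
P(M+4) = 3 × 0.6915^1 × 0.3085^2 = 0.197435
P(M+6) = 0.3085^3 = 0.029361
The M+2 peak is largest (0.442548); scaling to 100 gives 74.7 : 100.0 : 44.6 : 6.6.

74.7 : 100.0 : 44.6 : 6.6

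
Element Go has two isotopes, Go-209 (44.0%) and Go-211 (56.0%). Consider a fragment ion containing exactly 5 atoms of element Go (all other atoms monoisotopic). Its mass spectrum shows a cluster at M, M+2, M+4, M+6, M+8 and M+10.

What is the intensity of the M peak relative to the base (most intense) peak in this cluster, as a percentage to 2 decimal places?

Term probabilities: M 0.0165, M+2 0.1049, M+4 0.2671, M+6 0.3400, M+8 0.2164, M+10 0.0551. Base peak = M+6.
P(M+6) = C(5,3) × 0.440^2 × 0.560^3 = 10 × 0.1936 × 0.175616 = 0.339993 (base)
P(M) = C(5,0) × 0.440^5 × 0.560^0 = 1 × 0.01649162 × 1.0000 = 0.016492
Relative intensity = 0.016492 / 0.339993 × 100 = 4.85

4.85%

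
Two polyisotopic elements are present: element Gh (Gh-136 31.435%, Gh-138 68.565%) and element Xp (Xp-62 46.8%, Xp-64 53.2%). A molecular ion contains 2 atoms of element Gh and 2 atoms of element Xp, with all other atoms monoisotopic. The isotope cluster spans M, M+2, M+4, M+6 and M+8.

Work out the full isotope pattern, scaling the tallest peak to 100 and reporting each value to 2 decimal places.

Element Gh pattern (n=2): 0.09881592 : 0.43106816 : 0.47011592
Element Xp pattern (n=2): 0.219024 : 0.497952 : 0.283024
Convolve the two distributions (both contribute in 2-u steps):
  M: 0.09881592×0.219024 = 0.021643
  M+2: 0.09881592×0.497952 + 0.43106816×0.219024 = 0.143620
  M+4: 0.09881592×0.283024 + 0.43106816×0.497952 + 0.47011592×0.219024 = 0.345585
  M+6: 0.43106816×0.283024 + 0.47011592×0.497952 = 0.356098
  M+8: 0.47011592×0.283024 = 0.133054
Scale to base peak (0.356098) = 100: 6.08 : 40.33 : 97.05 : 100.00 : 37.36

6.08 : 40.33 : 97.05 : 100.00 : 37.36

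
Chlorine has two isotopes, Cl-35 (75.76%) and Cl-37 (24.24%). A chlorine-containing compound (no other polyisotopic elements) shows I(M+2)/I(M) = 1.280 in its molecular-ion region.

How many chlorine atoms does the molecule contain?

For n independent Cl atoms, I(M+2)/I(M) = n · (abundance Cl-37) / (abundance Cl-35) = n · 0.2424/0.7576.
n = 1.280 × 0.7576/0.2424 = 4.00 ≈ 4

4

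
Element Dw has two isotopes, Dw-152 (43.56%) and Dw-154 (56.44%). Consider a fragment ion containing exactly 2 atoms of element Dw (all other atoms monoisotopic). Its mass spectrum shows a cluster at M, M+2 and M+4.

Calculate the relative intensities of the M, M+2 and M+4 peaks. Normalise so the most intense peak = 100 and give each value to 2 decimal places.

The 2 Dw atoms are independent, so intensities follow the terms of (0.4356 + 0.5644)^2.
P(M) = 0.4356^2 = 0.189747
P(M+2) = 2 × 0.4356^1 × 0.5644^1 = 0.491705
P(M+4) = 0.5644^2 = 0.318547
The M+2 peak is largest (0.491705); scaling to 100 gives 38.59 : 100.00 : 64.78.

38.59 : 100.00 : 64.78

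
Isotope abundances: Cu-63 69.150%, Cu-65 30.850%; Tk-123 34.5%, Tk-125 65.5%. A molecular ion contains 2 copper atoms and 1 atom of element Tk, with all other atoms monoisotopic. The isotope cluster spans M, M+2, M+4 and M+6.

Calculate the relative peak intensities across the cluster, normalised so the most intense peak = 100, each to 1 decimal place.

35.8 : 100.0 : 67.8 : 13.5

Copper pattern (n=2): 0.47817225 : 0.4266555 : 0.09517225
Element Tk pattern (n=1): 0.3450 : 0.6550
Convolve the two distributions (both contribute in 2-u steps):
  M: 0.47817225×0.3450 = 0.164969
  M+2: 0.47817225×0.6550 + 0.4266555×0.3450 = 0.460399
  M+4: 0.4266555×0.6550 + 0.09517225×0.3450 = 0.312294
  M+6: 0.09517225×0.6550 = 0.062338
Scale to base peak (0.460399) = 100: 35.8 : 100.0 : 67.8 : 13.5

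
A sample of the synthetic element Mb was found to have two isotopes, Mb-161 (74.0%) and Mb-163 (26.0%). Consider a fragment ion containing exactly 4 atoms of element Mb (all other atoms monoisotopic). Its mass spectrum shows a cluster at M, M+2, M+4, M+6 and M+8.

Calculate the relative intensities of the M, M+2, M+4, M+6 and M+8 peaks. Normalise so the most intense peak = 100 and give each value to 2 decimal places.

Each Mb atom is independently Mb-161 (p = 0.740) or Mb-163 (q = 0.260); the cluster is the binomial expansion (p + q)^4.
P(M) = 0.740^4 = 0.299866
P(M+2) = 4 × 0.740^3 × 0.260^1 = 0.421433
P(M+4) = 6 × 0.740^2 × 0.260^2 = 0.222107
P(M+6) = 4 × 0.740^1 × 0.260^3 = 0.052025
P(M+8) = 0.260^4 = 0.004570
The M+2 peak is largest (0.421433); scaling to 100 gives 71.15 : 100.00 : 52.70 : 12.34 : 1.08.

71.15 : 100.00 : 52.70 : 12.34 : 1.08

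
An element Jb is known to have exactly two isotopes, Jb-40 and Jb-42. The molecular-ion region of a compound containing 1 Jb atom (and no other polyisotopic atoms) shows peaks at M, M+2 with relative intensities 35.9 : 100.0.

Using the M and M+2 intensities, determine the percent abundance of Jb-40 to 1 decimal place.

Let p = fractional abundance of Jb-40. I(M+2)/I(M) = [C(1,1)·p^0·(1−p)] / p^1 = 1·(1−p)/p = 100.0/35.9 = 2.7855
(1−p)/p = 2.7855/1 = 2.7855  ⇒  p = 1/(1 + 2.7855) = 0.2642
Jb-40: 26.4%, Jb-42: 73.6%.

26.4%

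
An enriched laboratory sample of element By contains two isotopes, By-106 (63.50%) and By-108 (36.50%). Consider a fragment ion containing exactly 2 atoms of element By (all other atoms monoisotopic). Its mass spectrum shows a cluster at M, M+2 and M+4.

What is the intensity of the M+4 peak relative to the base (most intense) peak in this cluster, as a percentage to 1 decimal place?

(0.6350 + 0.3650)^2 gives M 0.4032, M+2 0.4636, M+4 0.1332; the largest is M+2.
P(M+2) = C(2,1) × 0.6350^1 × 0.3650^1 = 2 × 0.6350 × 0.3650 = 0.463550 (base)
P(M+4) = C(2,2) × 0.6350^0 × 0.3650^2 = 1 × 1.0000 × 0.133225 = 0.133225
Relative intensity = 0.133225 / 0.463550 × 100 = 28.7

28.7%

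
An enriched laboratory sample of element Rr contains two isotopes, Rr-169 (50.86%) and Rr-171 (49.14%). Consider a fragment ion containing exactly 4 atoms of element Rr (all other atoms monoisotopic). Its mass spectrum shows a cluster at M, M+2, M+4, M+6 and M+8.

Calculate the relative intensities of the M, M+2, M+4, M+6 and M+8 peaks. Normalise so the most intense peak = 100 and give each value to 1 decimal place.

Expanding (0.5086 + 0.4914)^4:
P(M) = 0.5086^4 = 0.066912
P(M+2) = 4 × 0.5086^3 × 0.4914^1 = 0.258597
P(M+4) = 6 × 0.5086^2 × 0.4914^2 = 0.374778
P(M+6) = 4 × 0.5086^1 × 0.4914^3 = 0.241403
P(M+8) = 0.4914^4 = 0.058310
The M+4 peak is largest (0.374778); scaling to 100 gives 17.9 : 69.0 : 100.0 : 64.4 : 15.6.

17.9 : 69.0 : 100.0 : 64.4 : 15.6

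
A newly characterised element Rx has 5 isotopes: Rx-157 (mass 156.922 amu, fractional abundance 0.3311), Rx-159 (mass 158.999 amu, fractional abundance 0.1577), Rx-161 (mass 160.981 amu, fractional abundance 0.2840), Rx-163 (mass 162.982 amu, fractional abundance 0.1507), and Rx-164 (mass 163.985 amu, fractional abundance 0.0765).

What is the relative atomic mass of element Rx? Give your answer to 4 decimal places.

159.8559 amu

Ar = Σ fᵢ·mᵢ = 0.3311 × 156.922 + 0.1577 × 158.999 + 0.2840 × 160.981 + 0.1507 × 162.982 + 0.0765 × 163.985
= 51.95687 + 25.07414 + 45.71860 + 24.56139 + 12.54485 = 159.85585 amu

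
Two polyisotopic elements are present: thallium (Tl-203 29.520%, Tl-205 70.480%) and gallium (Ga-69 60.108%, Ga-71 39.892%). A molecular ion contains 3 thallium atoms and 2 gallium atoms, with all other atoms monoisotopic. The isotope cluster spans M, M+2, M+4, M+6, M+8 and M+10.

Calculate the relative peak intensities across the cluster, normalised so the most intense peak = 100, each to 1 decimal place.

Thallium pattern (n=3): 0.02572463 : 0.18425524 : 0.43991564 : 0.35010449
Gallium pattern (n=2): 0.36129717 : 0.47956567 : 0.15913717
Convolve the two distributions (both contribute in 2-u steps):
  M: 0.02572463×0.36129717 = 0.009294
  M+2: 0.02572463×0.47956567 + 0.18425524×0.36129717 = 0.078908
  M+4: 0.02572463×0.15913717 + 0.18425524×0.47956567 + 0.43991564×0.36129717 = 0.251397
  M+6: 0.18425524×0.15913717 + 0.43991564×0.47956567 + 0.35010449×0.36129717 = 0.366782
  M+8: 0.43991564×0.15913717 + 0.35010449×0.47956567 = 0.237905
  M+10: 0.35010449×0.15913717 = 0.055715
Scale to base peak (0.366782) = 100: 2.5 : 21.5 : 68.5 : 100.0 : 64.9 : 15.2

2.5 : 21.5 : 68.5 : 100.0 : 64.9 : 15.2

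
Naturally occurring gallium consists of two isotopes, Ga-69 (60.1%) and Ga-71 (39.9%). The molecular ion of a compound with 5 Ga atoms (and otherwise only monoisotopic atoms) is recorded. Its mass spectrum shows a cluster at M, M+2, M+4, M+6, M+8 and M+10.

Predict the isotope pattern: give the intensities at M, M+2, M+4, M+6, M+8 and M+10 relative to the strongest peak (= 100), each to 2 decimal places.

22.69 : 75.31 : 100.00 : 66.39 : 22.04 : 2.93

The 5 Ga atoms are independent, so intensities follow the terms of (0.601 + 0.399)^5.
P(M) = 0.601^5 = 0.078410
P(M+2) = 5 × 0.601^4 × 0.399^1 = 0.260280
P(M+4) = 10 × 0.601^3 × 0.399^2 = 0.345596
P(M+6) = 10 × 0.601^2 × 0.399^3 = 0.229439
P(M+8) = 5 × 0.601^1 × 0.399^4 = 0.076162
P(M+10) = 0.399^5 = 0.010113
The M+4 peak is largest (0.345596); scaling to 100 gives 22.69 : 75.31 : 100.00 : 66.39 : 22.04 : 2.93.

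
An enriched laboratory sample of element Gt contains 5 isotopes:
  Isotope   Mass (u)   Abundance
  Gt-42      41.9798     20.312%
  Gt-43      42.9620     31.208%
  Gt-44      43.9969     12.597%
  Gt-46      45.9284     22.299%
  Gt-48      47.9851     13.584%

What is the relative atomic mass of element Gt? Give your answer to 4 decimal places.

Average mass = Σ (abundance × isotope mass) = 0.20312 × 41.9798 + 0.31208 × 42.9620 + 0.12597 × 43.9969 + 0.22299 × 45.9284 + 0.13584 × 47.9851
= 8.52694 + 13.40758 + 5.54229 + 10.24157 + 6.51830 = 44.23668 u

44.2367 u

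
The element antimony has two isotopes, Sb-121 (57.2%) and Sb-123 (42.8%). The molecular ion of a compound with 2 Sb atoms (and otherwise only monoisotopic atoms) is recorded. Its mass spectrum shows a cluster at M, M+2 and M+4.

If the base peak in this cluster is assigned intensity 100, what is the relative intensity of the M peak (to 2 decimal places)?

Term probabilities: M 0.3272, M+2 0.4896, M+4 0.1832. Base peak = M+2.
P(M+2) = C(2,1) × 0.572^1 × 0.428^1 = 2 × 0.5720 × 0.4280 = 0.489632 (base)
P(M) = C(2,0) × 0.572^2 × 0.428^0 = 1 × 0.327184 × 1.0000 = 0.327184
Relative intensity = 0.327184 / 0.489632 × 100 = 66.82

66.82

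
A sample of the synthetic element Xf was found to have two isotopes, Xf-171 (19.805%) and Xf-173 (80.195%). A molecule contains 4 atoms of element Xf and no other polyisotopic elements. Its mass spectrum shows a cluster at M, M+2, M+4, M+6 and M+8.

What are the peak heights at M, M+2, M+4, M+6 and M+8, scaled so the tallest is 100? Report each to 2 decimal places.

0.37 : 6.02 : 36.59 : 98.78 : 100.00

Each Xf atom is independently Xf-171 (p = 0.19805) or Xf-173 (q = 0.80195); the cluster is the binomial expansion (p + q)^4.
P(M) = 0.19805^4 = 0.001539
P(M+2) = 4 × 0.19805^3 × 0.80195^1 = 0.024919
P(M+4) = 6 × 0.19805^2 × 0.80195^2 = 0.151355
P(M+6) = 4 × 0.19805^1 × 0.80195^3 = 0.408580
P(M+8) = 0.80195^4 = 0.413608
The M+8 peak is largest (0.413608); scaling to 100 gives 0.37 : 6.02 : 36.59 : 98.78 : 100.00.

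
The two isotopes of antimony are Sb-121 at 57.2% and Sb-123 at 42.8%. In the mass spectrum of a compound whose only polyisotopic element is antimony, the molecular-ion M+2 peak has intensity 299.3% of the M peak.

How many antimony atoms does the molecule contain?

4

The M+2/M ratio from n Sb atoms is n · q/p = n · 0.428/0.572.
n = 2.993 × 0.572/0.428 = 4.00 ≈ 4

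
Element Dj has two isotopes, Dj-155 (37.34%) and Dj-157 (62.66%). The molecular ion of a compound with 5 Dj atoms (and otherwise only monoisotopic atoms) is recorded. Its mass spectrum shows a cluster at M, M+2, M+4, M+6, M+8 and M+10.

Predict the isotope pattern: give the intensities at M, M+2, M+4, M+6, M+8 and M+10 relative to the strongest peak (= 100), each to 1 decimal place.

2.1 : 17.8 : 59.6 : 100.0 : 83.9 : 28.2

Expanding (0.3734 + 0.6266)^5:
P(M) = 0.3734^5 = 0.007259
P(M+2) = 5 × 0.3734^4 × 0.6266^1 = 0.060906
P(M+4) = 10 × 0.3734^3 × 0.6266^2 = 0.204411
P(M+6) = 10 × 0.3734^2 × 0.6266^3 = 0.343020
P(M+8) = 5 × 0.3734^1 × 0.6266^4 = 0.287810
P(M+10) = 0.6266^5 = 0.096594
The M+6 peak is largest (0.343020); scaling to 100 gives 2.1 : 17.8 : 59.6 : 100.0 : 83.9 : 28.2.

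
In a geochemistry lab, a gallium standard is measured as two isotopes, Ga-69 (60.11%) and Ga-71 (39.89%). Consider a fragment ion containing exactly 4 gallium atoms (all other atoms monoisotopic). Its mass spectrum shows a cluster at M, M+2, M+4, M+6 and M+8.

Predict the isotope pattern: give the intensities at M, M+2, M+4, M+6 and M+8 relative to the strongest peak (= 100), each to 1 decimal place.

Each Ga atom is independently Ga-69 (p = 0.6011) or Ga-71 (q = 0.3989); the cluster is the binomial expansion (p + q)^4.
P(M) = 0.6011^4 = 0.130553
P(M+2) = 4 × 0.6011^3 × 0.3989^1 = 0.346549
P(M+4) = 6 × 0.6011^2 × 0.3989^2 = 0.344963
P(M+6) = 4 × 0.6011^1 × 0.3989^3 = 0.152616
P(M+8) = 0.3989^4 = 0.025320
The M+2 peak is largest (0.346549); scaling to 100 gives 37.7 : 100.0 : 99.5 : 44.0 : 7.3.

37.7 : 100.0 : 99.5 : 44.0 : 7.3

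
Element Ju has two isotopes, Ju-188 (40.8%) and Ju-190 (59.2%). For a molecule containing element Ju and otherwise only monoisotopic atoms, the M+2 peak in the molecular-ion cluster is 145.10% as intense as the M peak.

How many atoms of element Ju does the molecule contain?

1

The M+2/M ratio from n Ju atoms is n · q/p = n · 0.592/0.408.
n = 1.4510 × 0.408/0.592 = 1.00 ≈ 1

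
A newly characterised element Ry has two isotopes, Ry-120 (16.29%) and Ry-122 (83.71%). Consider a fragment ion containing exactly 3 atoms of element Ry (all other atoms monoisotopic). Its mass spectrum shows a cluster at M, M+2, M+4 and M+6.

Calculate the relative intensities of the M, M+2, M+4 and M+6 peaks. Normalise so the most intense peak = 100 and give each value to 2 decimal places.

Each Ry atom is independently Ry-120 (p = 0.1629) or Ry-122 (q = 0.8371); the cluster is the binomial expansion (p + q)^3.
P(M) = 0.1629^3 = 0.004323
P(M+2) = 3 × 0.1629^2 × 0.8371^1 = 0.066641
P(M+4) = 3 × 0.1629^1 × 0.8371^2 = 0.342450
P(M+6) = 0.8371^3 = 0.586586
The M+6 peak is largest (0.586586); scaling to 100 gives 0.74 : 11.36 : 58.38 : 100.00.

0.74 : 11.36 : 58.38 : 100.00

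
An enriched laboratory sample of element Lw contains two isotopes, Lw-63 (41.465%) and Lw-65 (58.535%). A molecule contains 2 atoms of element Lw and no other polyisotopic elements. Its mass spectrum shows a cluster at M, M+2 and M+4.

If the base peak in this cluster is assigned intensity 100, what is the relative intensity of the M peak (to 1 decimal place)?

35.4

Binomial terms of (0.41465 + 0.58535)^2: M 0.1719, M+2 0.4854, M+4 0.3426 → M+2 is the base peak.
P(M+2) = C(2,1) × 0.41465^1 × 0.58535^1 = 2 × 0.41465 × 0.58535 = 0.485431 (base)
P(M) = C(2,0) × 0.41465^2 × 0.58535^0 = 1 × 0.17193462 × 1.0000 = 0.171935
Relative intensity = 0.171935 / 0.485431 × 100 = 35.4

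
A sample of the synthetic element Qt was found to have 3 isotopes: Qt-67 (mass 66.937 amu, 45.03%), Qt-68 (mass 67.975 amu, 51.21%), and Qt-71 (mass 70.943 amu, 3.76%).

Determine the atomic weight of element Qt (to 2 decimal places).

The abundance-weighted mean is 0.4503 × 66.937 + 0.5121 × 67.975 + 0.0376 × 70.943
= 30.1417 + 34.8100 + 2.6675 = 67.6192 amu

67.62 amu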